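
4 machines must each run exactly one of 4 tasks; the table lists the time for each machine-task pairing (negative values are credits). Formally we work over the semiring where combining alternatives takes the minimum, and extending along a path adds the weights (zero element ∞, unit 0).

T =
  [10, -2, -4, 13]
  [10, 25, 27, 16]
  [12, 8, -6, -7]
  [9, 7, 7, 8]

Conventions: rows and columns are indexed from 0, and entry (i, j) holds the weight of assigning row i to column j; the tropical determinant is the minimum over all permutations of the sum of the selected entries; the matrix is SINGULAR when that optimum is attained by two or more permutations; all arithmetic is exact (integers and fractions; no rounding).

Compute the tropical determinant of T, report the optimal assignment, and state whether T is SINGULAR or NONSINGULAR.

σ = (0, 1, 2, 3): 10 + 25 + (-6) + 8 = 37
σ = (0, 1, 3, 2): 10 + 25 + (-7) + 7 = 35
σ = (0, 2, 1, 3): 10 + 27 + 8 + 8 = 53
σ = (0, 2, 3, 1): 10 + 27 + (-7) + 7 = 37
σ = (0, 3, 1, 2): 10 + 16 + 8 + 7 = 41
σ = (0, 3, 2, 1): 10 + 16 + (-6) + 7 = 27
σ = (1, 0, 2, 3): (-2) + 10 + (-6) + 8 = 10
σ = (1, 0, 3, 2): (-2) + 10 + (-7) + 7 = 8
σ = (1, 2, 0, 3): (-2) + 27 + 12 + 8 = 45
σ = (1, 2, 3, 0): (-2) + 27 + (-7) + 9 = 27
σ = (1, 3, 0, 2): (-2) + 16 + 12 + 7 = 33
σ = (1, 3, 2, 0): (-2) + 16 + (-6) + 9 = 17
σ = (2, 0, 1, 3): (-4) + 10 + 8 + 8 = 22
σ = (2, 0, 3, 1): (-4) + 10 + (-7) + 7 = 6
σ = (2, 1, 0, 3): (-4) + 25 + 12 + 8 = 41
σ = (2, 1, 3, 0): (-4) + 25 + (-7) + 9 = 23
σ = (2, 3, 0, 1): (-4) + 16 + 12 + 7 = 31
σ = (2, 3, 1, 0): (-4) + 16 + 8 + 9 = 29
σ = (3, 0, 1, 2): 13 + 10 + 8 + 7 = 38
σ = (3, 0, 2, 1): 13 + 10 + (-6) + 7 = 24
σ = (3, 1, 0, 2): 13 + 25 + 12 + 7 = 57
σ = (3, 1, 2, 0): 13 + 25 + (-6) + 9 = 41
σ = (3, 2, 0, 1): 13 + 27 + 12 + 7 = 59
σ = (3, 2, 1, 0): 13 + 27 + 8 + 9 = 57
Optimal value attained by: σ = (2, 0, 3, 1).
Answer: det⊕(T) = 6; verdict: NONSINGULAR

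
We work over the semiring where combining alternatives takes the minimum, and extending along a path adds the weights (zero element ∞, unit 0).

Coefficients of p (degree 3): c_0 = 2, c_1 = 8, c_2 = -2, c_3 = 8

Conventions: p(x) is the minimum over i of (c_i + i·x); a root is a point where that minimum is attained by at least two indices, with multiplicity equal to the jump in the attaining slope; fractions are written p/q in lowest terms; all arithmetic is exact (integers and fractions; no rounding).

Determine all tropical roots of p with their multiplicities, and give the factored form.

hull edge (i=0, c=2) to (i=2, c=-2): slope -2, span 2
hull edge (i=2, c=-2) to (i=3, c=8): slope 10, span 1
Factored form: p(x) = 8 ⊗ (x ⊕ (-10)) ⊗ (x ⊕ 2) ⊗ (x ⊕ 2)
Answer: roots = -10 (mult 1), 2 (mult 2)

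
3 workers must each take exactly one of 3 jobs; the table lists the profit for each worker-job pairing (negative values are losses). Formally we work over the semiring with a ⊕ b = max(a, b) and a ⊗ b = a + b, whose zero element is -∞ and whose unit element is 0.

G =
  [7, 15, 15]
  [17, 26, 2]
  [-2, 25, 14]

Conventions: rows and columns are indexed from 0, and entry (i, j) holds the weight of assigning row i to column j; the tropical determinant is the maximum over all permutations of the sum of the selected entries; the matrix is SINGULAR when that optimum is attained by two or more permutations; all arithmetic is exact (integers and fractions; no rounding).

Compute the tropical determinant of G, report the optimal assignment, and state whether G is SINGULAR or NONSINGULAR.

σ = (0, 1, 2): 7 + 26 + 14 = 47
σ = (0, 2, 1): 7 + 2 + 25 = 34
σ = (1, 0, 2): 15 + 17 + 14 = 46
σ = (1, 2, 0): 15 + 2 + (-2) = 15
σ = (2, 0, 1): 15 + 17 + 25 = 57
σ = (2, 1, 0): 15 + 26 + (-2) = 39
Optimal value attained by: σ = (2, 0, 1).
Answer: det⊕(G) = 57; verdict: NONSINGULAR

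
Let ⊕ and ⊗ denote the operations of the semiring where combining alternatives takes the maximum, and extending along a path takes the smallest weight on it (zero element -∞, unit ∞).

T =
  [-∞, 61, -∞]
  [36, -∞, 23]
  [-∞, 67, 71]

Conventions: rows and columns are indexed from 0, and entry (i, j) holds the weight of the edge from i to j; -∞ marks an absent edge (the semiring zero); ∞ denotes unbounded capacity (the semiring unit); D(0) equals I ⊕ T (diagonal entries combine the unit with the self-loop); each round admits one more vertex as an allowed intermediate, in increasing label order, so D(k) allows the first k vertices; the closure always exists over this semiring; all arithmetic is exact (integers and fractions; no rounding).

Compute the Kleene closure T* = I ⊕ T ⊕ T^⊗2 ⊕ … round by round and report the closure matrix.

D(0):
  [∞, 61, -∞]
  [36, ∞, 23]
  [-∞, 67, ∞]
D(1):
  [∞, 61, -∞]
  [36, ∞, 23]
  [-∞, 67, ∞]
D(2):
  [∞, 61, 23]
  [36, ∞, 23]
  [36, 67, ∞]
D(3):
  [∞, 61, 23]
  [36, ∞, 23]
  [36, 67, ∞]
Answer: T* = [[∞, 61, 23], [36, ∞, 23], [36, 67, ∞]]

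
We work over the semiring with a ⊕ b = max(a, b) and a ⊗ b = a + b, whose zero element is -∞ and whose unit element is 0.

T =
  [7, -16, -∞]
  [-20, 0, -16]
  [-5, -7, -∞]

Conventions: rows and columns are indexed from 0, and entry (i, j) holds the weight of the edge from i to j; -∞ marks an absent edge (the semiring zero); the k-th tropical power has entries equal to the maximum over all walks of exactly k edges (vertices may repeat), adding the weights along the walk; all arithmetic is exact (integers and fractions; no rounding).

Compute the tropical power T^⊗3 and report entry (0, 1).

T^⊗2:
  [14, -9, -32]
  [-13, 0, -16]
  [2, -7, -23]
T^⊗3:
  [21, -2, -25]
  [-6, 0, -16]
  [9, -7, -23]
Key observation: the optimum is the walk 0->0->0->1, with weight 7 + 7 + (-16) = -2.
Optimal value attained by: walk 0->0->0->1.
Answer: (T^⊗3)[0][1] = -2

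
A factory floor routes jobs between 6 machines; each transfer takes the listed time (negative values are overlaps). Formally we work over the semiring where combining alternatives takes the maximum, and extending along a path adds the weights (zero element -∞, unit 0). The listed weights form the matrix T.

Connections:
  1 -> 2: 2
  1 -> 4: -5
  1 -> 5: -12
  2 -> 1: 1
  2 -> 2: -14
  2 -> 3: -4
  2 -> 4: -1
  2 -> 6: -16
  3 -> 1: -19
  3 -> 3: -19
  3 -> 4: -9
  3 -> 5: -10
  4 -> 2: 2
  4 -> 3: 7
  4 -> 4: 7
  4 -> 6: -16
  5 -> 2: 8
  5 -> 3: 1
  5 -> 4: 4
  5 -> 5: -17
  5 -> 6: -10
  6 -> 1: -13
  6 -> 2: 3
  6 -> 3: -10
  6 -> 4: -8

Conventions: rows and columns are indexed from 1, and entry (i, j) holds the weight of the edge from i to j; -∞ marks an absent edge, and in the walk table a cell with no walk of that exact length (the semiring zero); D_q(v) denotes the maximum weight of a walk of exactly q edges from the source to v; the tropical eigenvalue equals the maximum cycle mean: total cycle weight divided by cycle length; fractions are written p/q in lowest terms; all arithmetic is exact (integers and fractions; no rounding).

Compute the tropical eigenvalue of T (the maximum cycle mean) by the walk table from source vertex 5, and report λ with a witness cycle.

q=0: [-∞, -∞, -∞, -∞, 0, -∞]
q=1: [-∞, 8, 1, 4, -17, -10]
q=2: [9, 6, 11, 11, -9, -8]
q=3: [7, 13, 18, 18, 1, -5]
q=4: [14, 20, 25, 25, 8, 2]
q=5: [21, 27, 32, 32, 15, 9]
q=6: [28, 34, 39, 39, 22, 16]
Optimal cycle mean attained by: cycle 4->4, total 7, length 1.
Answer: λ = 7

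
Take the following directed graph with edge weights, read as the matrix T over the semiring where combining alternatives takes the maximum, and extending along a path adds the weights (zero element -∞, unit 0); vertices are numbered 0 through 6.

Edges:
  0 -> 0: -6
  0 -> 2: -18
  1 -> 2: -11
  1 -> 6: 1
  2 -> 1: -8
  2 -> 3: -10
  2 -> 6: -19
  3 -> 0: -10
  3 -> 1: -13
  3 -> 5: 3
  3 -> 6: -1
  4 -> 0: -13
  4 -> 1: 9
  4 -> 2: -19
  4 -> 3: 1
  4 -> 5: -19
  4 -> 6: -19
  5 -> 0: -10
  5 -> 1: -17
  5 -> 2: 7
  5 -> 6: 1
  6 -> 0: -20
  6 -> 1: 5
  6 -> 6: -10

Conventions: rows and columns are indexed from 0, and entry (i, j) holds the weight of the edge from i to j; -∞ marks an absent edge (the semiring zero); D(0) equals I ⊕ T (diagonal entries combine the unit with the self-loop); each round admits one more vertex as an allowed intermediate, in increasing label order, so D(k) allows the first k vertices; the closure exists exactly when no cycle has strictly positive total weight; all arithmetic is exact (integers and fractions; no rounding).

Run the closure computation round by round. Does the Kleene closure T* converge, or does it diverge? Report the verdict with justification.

D(0):
  [0, -∞, -18, -∞, -∞, -∞, -∞]
  [-∞, 0, -11, -∞, -∞, -∞, 1]
  [-∞, -8, 0, -10, -∞, -∞, -19]
  [-10, -13, -∞, 0, -∞, 3, -1]
  [-13, 9, -19, 1, 0, -19, -19]
  [-10, -17, 7, -∞, -∞, 0, 1]
  [-20, 5, -∞, -∞, -∞, -∞, 0]
D(1):
  [0, -∞, -18, -∞, -∞, -∞, -∞]
  [-∞, 0, -11, -∞, -∞, -∞, 1]
  [-∞, -8, 0, -10, -∞, -∞, -19]
  [-10, -13, -28, 0, -∞, 3, -1]
  [-13, 9, -19, 1, 0, -19, -19]
  [-10, -17, 7, -∞, -∞, 0, 1]
  [-20, 5, -38, -∞, -∞, -∞, 0]
Detection: at round 2, diagonal entry (6, 6) turns strictly positive.
Key observation: the cycle 6->1->6 has total weight 5 + 1, which is strictly positive.
Answer: DIVERGES — positive cycle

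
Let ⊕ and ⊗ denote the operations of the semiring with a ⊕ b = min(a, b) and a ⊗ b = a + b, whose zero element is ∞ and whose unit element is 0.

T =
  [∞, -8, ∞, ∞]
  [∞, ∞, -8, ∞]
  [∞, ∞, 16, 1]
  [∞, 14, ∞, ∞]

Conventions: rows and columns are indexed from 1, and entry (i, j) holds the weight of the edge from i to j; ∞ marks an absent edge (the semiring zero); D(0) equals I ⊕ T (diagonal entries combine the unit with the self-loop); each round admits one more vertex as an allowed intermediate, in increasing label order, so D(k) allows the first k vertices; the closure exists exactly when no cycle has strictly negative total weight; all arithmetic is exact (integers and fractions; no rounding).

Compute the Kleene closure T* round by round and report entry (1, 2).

D(0):
  [0, -8, ∞, ∞]
  [∞, 0, -8, ∞]
  [∞, ∞, 0, 1]
  [∞, 14, ∞, 0]
D(1):
  [0, -8, ∞, ∞]
  [∞, 0, -8, ∞]
  [∞, ∞, 0, 1]
  [∞, 14, ∞, 0]
D(2):
  [0, -8, -16, ∞]
  [∞, 0, -8, ∞]
  [∞, ∞, 0, 1]
  [∞, 14, 6, 0]
D(3):
  [0, -8, -16, -15]
  [∞, 0, -8, -7]
  [∞, ∞, 0, 1]
  [∞, 14, 6, 0]
D(4):
  [0, -8, -16, -15]
  [∞, 0, -8, -7]
  [∞, 15, 0, 1]
  [∞, 14, 6, 0]
Answer: T*[1][2] = -8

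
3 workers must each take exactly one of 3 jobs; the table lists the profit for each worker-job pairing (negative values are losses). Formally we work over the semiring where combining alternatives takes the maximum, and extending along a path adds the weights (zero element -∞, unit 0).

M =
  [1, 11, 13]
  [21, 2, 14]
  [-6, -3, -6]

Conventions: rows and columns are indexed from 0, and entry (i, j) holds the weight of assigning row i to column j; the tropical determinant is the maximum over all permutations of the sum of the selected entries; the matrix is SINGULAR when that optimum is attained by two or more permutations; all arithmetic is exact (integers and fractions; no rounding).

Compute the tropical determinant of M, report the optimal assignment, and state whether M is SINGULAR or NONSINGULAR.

σ = (0, 1, 2): 1 + 2 + (-6) = -3
σ = (0, 2, 1): 1 + 14 + (-3) = 12
σ = (1, 0, 2): 11 + 21 + (-6) = 26
σ = (1, 2, 0): 11 + 14 + (-6) = 19
σ = (2, 0, 1): 13 + 21 + (-3) = 31
σ = (2, 1, 0): 13 + 2 + (-6) = 9
Optimal value attained by: σ = (2, 0, 1).
Answer: det⊕(M) = 31; verdict: NONSINGULAR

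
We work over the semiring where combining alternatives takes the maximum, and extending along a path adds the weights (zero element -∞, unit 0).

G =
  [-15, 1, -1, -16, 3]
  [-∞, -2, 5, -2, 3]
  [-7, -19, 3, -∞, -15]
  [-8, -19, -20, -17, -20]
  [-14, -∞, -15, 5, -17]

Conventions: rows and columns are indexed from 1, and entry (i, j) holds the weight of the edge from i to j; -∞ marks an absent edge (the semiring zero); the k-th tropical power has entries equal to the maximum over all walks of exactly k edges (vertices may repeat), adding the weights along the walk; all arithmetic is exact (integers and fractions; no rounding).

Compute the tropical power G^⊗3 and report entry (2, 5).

G^⊗2:
  [-8, -1, 6, 8, 4]
  [-2, -4, 8, 8, 1]
  [-4, -6, 6, -10, -4]
  [-23, -7, -9, -15, -5]
  [-3, -13, -12, -12, -11]
G^⊗3:
  [0, -3, 9, 9, 2]
  [1, -1, 11, 6, 1]
  [-1, -3, 9, 1, -1]
  [-16, -9, -2, 0, -4]
  [-18, -2, -4, -6, 0]
Key observation: the optimum is the walk 2->3->1->5, with weight 5 + (-7) + 3 = 1.
Optimal value attained by: walk 2->3->1->5.
Answer: (G^⊗3)[2][5] = 1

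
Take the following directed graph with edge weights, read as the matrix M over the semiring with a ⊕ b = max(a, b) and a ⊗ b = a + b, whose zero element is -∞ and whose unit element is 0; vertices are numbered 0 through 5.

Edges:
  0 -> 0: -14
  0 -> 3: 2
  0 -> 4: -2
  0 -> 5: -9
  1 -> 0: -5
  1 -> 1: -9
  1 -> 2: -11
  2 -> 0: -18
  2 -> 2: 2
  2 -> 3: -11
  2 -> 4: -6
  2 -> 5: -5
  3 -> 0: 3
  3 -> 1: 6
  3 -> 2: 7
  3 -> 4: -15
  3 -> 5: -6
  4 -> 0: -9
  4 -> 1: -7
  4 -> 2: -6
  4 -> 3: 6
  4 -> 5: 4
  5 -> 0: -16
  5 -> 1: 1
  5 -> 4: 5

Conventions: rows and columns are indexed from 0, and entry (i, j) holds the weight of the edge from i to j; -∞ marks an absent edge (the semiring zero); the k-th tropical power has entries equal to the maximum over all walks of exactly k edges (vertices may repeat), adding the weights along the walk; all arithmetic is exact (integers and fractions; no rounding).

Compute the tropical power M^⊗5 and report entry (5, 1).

M^⊗2:
  [5, 8, 9, 4, -4, 2]
  [-14, -18, -9, -3, -7, -14]
  [-8, -4, 4, 0, 0, -2]
  [1, -3, 9, 5, 1, 2]
  [9, 12, 13, -7, 9, 0]
  [-4, -2, -1, 11, -18, 9]
M^⊗3:
  [7, 10, 11, 7, 7, 4]
  [0, 3, 4, -1, -9, -3]
  [3, 6, 7, 6, 3, 4]
  [8, 11, 12, 7, 7, 5]
  [7, 3, 15, 15, 7, 13]
  [14, 17, 18, -2, 14, 5]
M^⊗4:
  [10, 13, 14, 13, 9, 11]
  [2, 5, 6, 2, 2, -1]
  [9, 12, 13, 9, 9, 7]
  [10, 13, 14, 13, 10, 11]
  [18, 21, 22, 13, 18, 11]
  [12, 8, 20, 20, 12, 18]
M^⊗5:
  [16, 19, 20, 15, 16, 13]
  [5, 8, 9, 8, 4, 6]
  [12, 15, 16, 15, 12, 13]
  [16, 19, 20, 16, 16, 14]
  [16, 19, 24, 24, 16, 22]
  [23, 26, 27, 18, 23, 16]
Key observation: the optimum is the walk 5->4->5->4->3->1, with weight 5 + 4 + 5 + 6 + 6 = 26.
Optimal value attained by: walk 5->4->5->4->3->1.
Answer: (M^⊗5)[5][1] = 26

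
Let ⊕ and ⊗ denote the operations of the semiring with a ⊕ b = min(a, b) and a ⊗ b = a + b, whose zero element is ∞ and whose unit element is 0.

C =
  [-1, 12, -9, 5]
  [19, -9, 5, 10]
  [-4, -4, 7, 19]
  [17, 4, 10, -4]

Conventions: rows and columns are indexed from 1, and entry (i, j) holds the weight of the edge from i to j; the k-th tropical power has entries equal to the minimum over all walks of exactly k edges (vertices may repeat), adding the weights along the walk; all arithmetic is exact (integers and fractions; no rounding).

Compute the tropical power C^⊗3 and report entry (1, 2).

C^⊗2:
  [-13, -13, -10, 1]
  [1, -18, -4, 1]
  [-5, -13, -13, 1]
  [6, -5, 6, -8]
C^⊗3:
  [-14, -22, -22, -8]
  [-8, -27, -13, -8]
  [-17, -22, -14, -3]
  [2, -14, -3, -12]
Key observation: the optimum is the walk 1->3->2->2, with weight (-9) + (-4) + (-9) = -22.
Optimal value attained by: walk 1->3->2->2.
Answer: (C^⊗3)[1][2] = -22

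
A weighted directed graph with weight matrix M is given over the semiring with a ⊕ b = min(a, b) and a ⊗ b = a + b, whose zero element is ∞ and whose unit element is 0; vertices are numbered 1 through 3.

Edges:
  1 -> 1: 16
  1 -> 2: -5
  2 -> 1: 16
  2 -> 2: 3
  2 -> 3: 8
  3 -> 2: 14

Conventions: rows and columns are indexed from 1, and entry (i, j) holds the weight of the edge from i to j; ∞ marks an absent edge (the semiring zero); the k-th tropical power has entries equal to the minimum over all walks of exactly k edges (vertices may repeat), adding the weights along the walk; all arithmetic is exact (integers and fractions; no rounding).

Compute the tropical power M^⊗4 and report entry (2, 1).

M^⊗2:
  [11, -2, 3]
  [19, 6, 11]
  [30, 17, 22]
M^⊗3:
  [14, 1, 6]
  [22, 9, 14]
  [33, 20, 25]
M^⊗4:
  [17, 4, 9]
  [25, 12, 17]
  [36, 23, 28]
Key observation: the optimum is the walk 2->2->2->2->1, with weight 3 + 3 + 3 + 16 = 25.
Optimal value attained by: walk 2->2->2->2->1.
Answer: (M^⊗4)[2][1] = 25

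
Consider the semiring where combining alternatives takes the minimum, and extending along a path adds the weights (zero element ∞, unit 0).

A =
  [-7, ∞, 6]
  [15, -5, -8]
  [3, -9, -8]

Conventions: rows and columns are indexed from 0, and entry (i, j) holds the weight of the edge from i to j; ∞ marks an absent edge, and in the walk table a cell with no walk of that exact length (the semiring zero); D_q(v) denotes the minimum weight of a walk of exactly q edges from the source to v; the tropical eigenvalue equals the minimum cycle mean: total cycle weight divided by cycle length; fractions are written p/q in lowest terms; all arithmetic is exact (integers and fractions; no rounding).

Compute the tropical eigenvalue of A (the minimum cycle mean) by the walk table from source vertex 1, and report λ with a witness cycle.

q=0: [∞, 0, ∞]
q=1: [15, -5, -8]
q=2: [-5, -17, -16]
q=3: [-13, -25, -25]
Optimal cycle mean attained by: cycle 1->2->1, total (-8) + (-9), length 2.
Answer: λ = -17/2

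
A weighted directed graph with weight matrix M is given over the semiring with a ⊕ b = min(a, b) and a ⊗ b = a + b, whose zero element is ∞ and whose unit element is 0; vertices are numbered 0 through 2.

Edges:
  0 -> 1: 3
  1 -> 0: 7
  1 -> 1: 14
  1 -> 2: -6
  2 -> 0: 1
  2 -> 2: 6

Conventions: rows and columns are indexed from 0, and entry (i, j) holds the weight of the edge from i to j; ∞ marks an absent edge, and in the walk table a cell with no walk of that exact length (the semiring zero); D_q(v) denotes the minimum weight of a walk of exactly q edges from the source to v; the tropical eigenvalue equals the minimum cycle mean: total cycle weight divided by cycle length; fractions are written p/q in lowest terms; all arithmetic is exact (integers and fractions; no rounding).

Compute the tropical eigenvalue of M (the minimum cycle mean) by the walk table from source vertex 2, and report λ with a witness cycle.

q=0: [∞, ∞, 0]
q=1: [1, ∞, 6]
q=2: [7, 4, 12]
q=3: [11, 10, -2]
Optimal cycle mean attained by: cycle 0->1->2->0, total 3 + (-6) + 1, length 3.
Answer: λ = -2/3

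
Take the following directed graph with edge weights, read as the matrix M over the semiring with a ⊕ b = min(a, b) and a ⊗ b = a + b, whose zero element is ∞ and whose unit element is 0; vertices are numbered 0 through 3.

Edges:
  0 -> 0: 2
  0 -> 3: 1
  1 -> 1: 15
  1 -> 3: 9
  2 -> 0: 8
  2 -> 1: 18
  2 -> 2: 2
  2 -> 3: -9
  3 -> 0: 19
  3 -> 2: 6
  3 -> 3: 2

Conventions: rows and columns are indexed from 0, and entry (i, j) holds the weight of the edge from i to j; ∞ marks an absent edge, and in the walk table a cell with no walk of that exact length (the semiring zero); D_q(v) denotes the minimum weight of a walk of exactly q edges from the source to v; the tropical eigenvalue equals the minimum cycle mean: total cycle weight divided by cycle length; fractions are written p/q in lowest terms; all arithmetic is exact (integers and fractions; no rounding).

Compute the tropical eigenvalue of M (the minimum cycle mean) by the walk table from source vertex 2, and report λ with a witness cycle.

q=0: [∞, ∞, 0, ∞]
q=1: [8, 18, 2, -9]
q=2: [10, 20, -3, -7]
q=3: [5, 15, -1, -12]
q=4: [7, 17, -6, -10]
Optimal cycle mean attained by: cycle 2->3->2, total (-9) + 6, length 2.
Answer: λ = -3/2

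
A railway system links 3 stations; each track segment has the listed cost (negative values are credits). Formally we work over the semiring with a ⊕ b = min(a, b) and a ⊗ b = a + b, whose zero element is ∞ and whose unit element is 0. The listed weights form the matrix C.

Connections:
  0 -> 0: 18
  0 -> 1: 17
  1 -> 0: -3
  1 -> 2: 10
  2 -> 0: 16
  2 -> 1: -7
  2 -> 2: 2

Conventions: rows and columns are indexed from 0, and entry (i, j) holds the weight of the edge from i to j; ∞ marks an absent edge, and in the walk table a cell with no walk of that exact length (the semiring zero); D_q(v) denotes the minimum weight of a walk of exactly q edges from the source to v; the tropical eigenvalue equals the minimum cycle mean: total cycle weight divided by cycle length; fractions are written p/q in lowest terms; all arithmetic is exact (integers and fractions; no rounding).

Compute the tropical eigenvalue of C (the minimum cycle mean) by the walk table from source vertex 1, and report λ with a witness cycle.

q=0: [∞, 0, ∞]
q=1: [-3, ∞, 10]
q=2: [15, 3, 12]
q=3: [0, 5, 13]
Optimal cycle mean attained by: cycle 1->2->1, total 10 + (-7), length 2.
Answer: λ = 3/2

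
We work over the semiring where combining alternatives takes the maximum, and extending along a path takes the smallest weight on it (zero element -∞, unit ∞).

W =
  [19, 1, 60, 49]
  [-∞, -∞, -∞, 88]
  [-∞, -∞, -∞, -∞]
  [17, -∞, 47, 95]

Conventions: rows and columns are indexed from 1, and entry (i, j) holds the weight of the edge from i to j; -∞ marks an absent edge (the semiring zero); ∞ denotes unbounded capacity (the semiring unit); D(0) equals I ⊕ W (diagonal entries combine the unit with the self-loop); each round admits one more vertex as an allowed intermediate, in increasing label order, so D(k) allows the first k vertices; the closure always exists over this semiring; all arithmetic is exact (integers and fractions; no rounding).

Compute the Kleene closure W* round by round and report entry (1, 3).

D(0):
  [∞, 1, 60, 49]
  [-∞, ∞, -∞, 88]
  [-∞, -∞, ∞, -∞]
  [17, -∞, 47, ∞]
D(1):
  [∞, 1, 60, 49]
  [-∞, ∞, -∞, 88]
  [-∞, -∞, ∞, -∞]
  [17, 1, 47, ∞]
D(2):
  [∞, 1, 60, 49]
  [-∞, ∞, -∞, 88]
  [-∞, -∞, ∞, -∞]
  [17, 1, 47, ∞]
D(3):
  [∞, 1, 60, 49]
  [-∞, ∞, -∞, 88]
  [-∞, -∞, ∞, -∞]
  [17, 1, 47, ∞]
D(4):
  [∞, 1, 60, 49]
  [17, ∞, 47, 88]
  [-∞, -∞, ∞, -∞]
  [17, 1, 47, ∞]
Answer: W*[1][3] = 60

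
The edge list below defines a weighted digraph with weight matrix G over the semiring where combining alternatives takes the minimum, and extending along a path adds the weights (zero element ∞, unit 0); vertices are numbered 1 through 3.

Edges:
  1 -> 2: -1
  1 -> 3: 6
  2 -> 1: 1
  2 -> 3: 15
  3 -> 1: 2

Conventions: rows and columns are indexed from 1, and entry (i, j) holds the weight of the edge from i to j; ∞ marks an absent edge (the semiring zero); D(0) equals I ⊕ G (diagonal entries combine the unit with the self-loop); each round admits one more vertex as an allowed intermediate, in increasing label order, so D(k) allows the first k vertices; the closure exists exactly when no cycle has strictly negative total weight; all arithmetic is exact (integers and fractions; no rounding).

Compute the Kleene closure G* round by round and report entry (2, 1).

D(0):
  [0, -1, 6]
  [1, 0, 15]
  [2, ∞, 0]
D(1):
  [0, -1, 6]
  [1, 0, 7]
  [2, 1, 0]
D(2):
  [0, -1, 6]
  [1, 0, 7]
  [2, 1, 0]
D(3):
  [0, -1, 6]
  [1, 0, 7]
  [2, 1, 0]
Answer: G*[2][1] = 1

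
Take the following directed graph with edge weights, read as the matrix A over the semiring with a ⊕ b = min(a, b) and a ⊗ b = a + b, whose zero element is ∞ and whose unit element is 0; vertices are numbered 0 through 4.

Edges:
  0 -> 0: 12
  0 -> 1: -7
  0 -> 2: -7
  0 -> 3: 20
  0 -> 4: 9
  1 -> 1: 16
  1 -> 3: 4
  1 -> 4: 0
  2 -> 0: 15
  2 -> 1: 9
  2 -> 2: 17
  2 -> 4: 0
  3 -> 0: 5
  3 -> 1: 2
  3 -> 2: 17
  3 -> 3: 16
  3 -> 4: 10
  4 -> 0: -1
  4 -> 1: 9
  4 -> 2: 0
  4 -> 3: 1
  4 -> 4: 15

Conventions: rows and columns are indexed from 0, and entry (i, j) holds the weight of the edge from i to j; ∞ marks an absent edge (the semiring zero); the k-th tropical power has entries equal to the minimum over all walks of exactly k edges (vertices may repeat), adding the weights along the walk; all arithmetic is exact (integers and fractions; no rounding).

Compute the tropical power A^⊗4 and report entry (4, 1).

A^⊗2:
  [8, 2, 5, -3, -7]
  [-1, 6, 0, 1, 14]
  [-1, 8, 0, 1, 9]
  [9, -2, -2, 6, 2]
  [6, -8, -8, 13, 0]
A^⊗3:
  [-8, -1, -7, -6, 2]
  [6, -8, -8, 10, 0]
  [6, -8, -8, 10, 0]
  [1, 2, 2, 2, -2]
  [-1, -1, -1, -4, -8]
A^⊗4:
  [-1, -15, -15, 3, -7]
  [-1, -1, -1, -4, -8]
  [-1, -1, -1, -4, -8]
  [-3, -6, -6, -1, 2]
  [-9, -8, -8, -7, -1]
Key observation: the optimum is the walk 4->2->4->0->1, with weight 0 + 0 + (-1) + (-7) = -8.
Optimal value attained by: walk 4->2->4->0->1.
Answer: (A^⊗4)[4][1] = -8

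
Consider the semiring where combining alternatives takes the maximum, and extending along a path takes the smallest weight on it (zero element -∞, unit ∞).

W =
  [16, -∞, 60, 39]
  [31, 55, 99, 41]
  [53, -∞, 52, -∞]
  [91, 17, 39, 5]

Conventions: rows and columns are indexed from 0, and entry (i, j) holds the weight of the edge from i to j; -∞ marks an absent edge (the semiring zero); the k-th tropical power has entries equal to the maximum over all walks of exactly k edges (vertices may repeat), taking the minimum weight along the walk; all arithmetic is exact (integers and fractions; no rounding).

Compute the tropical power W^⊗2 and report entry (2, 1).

W^⊗2:
  [53, 17, 52, 16]
  [53, 55, 55, 41]
  [52, -∞, 53, 39]
  [39, 17, 60, 39]
Key observation: no walk of exactly 2 edges connects these vertices, so the entry is the semiring zero.
Answer: (W^⊗2)[2][1] = -∞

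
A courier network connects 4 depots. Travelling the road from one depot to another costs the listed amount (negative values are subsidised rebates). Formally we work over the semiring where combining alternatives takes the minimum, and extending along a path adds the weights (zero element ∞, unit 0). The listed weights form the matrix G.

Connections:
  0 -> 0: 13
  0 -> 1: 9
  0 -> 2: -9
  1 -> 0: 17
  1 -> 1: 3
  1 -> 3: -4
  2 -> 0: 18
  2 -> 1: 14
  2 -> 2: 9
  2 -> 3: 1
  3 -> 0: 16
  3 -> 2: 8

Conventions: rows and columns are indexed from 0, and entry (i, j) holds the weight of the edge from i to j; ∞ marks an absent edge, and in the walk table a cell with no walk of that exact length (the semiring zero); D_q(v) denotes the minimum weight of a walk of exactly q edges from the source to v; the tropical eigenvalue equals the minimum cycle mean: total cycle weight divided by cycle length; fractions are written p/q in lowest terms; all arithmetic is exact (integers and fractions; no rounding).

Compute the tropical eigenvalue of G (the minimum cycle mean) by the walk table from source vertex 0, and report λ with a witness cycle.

q=0: [0, ∞, ∞, ∞]
q=1: [13, 9, -9, ∞]
q=2: [9, 5, 0, -8]
q=3: [8, 8, 0, 1]
q=4: [17, 11, -1, 1]
Optimal cycle mean attained by: cycle 0->2->3->0, total (-9) + 1 + 16, length 3.
Answer: λ = 8/3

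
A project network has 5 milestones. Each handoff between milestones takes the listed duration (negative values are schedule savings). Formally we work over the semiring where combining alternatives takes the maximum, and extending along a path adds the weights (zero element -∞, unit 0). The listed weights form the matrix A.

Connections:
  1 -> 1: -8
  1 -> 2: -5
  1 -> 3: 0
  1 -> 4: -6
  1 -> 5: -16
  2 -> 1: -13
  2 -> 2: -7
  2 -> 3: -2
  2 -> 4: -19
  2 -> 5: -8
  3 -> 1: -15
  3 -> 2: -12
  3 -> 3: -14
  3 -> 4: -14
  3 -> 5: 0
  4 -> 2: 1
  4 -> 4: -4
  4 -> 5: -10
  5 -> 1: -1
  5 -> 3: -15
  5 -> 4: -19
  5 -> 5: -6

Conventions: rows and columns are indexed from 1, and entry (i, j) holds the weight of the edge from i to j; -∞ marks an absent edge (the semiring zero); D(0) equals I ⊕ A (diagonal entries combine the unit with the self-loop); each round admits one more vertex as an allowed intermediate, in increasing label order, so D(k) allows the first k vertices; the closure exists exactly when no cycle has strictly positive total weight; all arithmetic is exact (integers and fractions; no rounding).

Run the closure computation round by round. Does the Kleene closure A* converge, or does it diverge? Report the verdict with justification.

D(0):
  [0, -5, 0, -6, -16]
  [-13, 0, -2, -19, -8]
  [-15, -12, 0, -14, 0]
  [-∞, 1, -∞, 0, -10]
  [-1, -∞, -15, -19, 0]
D(1):
  [0, -5, 0, -6, -16]
  [-13, 0, -2, -19, -8]
  [-15, -12, 0, -14, 0]
  [-∞, 1, -∞, 0, -10]
  [-1, -6, -1, -7, 0]
D(2):
  [0, -5, 0, -6, -13]
  [-13, 0, -2, -19, -8]
  [-15, -12, 0, -14, 0]
  [-12, 1, -1, 0, -7]
  [-1, -6, -1, -7, 0]
D(3):
  [0, -5, 0, -6, 0]
  [-13, 0, -2, -16, -2]
  [-15, -12, 0, -14, 0]
  [-12, 1, -1, 0, -1]
  [-1, -6, -1, -7, 0]
D(4):
  [0, -5, 0, -6, 0]
  [-13, 0, -2, -16, -2]
  [-15, -12, 0, -14, 0]
  [-12, 1, -1, 0, -1]
  [-1, -6, -1, -7, 0]
D(5):
  [0, -5, 0, -6, 0]
  [-3, 0, -2, -9, -2]
  [-1, -6, 0, -7, 0]
  [-2, 1, -1, 0, -1]
  [-1, -6, -1, -7, 0]
Key observation: every diagonal entry stays at the unit through all rounds, so no improving cycle exists.
Answer: CONVERGES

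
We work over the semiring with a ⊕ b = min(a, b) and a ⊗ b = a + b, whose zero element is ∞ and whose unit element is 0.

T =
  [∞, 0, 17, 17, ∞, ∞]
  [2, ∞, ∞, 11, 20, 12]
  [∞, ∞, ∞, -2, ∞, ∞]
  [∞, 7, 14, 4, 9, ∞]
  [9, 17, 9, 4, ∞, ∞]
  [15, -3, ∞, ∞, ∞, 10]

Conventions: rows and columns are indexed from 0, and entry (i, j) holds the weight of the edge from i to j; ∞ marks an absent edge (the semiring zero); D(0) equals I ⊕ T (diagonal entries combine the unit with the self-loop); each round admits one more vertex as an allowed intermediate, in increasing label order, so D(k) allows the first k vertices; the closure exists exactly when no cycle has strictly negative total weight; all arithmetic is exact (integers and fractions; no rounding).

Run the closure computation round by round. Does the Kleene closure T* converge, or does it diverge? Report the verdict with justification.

D(0):
  [0, 0, 17, 17, ∞, ∞]
  [2, 0, ∞, 11, 20, 12]
  [∞, ∞, 0, -2, ∞, ∞]
  [∞, 7, 14, 0, 9, ∞]
  [9, 17, 9, 4, 0, ∞]
  [15, -3, ∞, ∞, ∞, 0]
D(1):
  [0, 0, 17, 17, ∞, ∞]
  [2, 0, 19, 11, 20, 12]
  [∞, ∞, 0, -2, ∞, ∞]
  [∞, 7, 14, 0, 9, ∞]
  [9, 9, 9, 4, 0, ∞]
  [15, -3, 32, 32, ∞, 0]
D(2):
  [0, 0, 17, 11, 20, 12]
  [2, 0, 19, 11, 20, 12]
  [∞, ∞, 0, -2, ∞, ∞]
  [9, 7, 14, 0, 9, 19]
  [9, 9, 9, 4, 0, 21]
  [-1, -3, 16, 8, 17, 0]
D(3):
  [0, 0, 17, 11, 20, 12]
  [2, 0, 19, 11, 20, 12]
  [∞, ∞, 0, -2, ∞, ∞]
  [9, 7, 14, 0, 9, 19]
  [9, 9, 9, 4, 0, 21]
  [-1, -3, 16, 8, 17, 0]
D(4):
  [0, 0, 17, 11, 20, 12]
  [2, 0, 19, 11, 20, 12]
  [7, 5, 0, -2, 7, 17]
  [9, 7, 14, 0, 9, 19]
  [9, 9, 9, 4, 0, 21]
  [-1, -3, 16, 8, 17, 0]
D(5):
  [0, 0, 17, 11, 20, 12]
  [2, 0, 19, 11, 20, 12]
  [7, 5, 0, -2, 7, 17]
  [9, 7, 14, 0, 9, 19]
  [9, 9, 9, 4, 0, 21]
  [-1, -3, 16, 8, 17, 0]
D(6):
  [0, 0, 17, 11, 20, 12]
  [2, 0, 19, 11, 20, 12]
  [7, 5, 0, -2, 7, 17]
  [9, 7, 14, 0, 9, 19]
  [9, 9, 9, 4, 0, 21]
  [-1, -3, 16, 8, 17, 0]
Key observation: every diagonal entry stays at the unit through all rounds, so no improving cycle exists.
Answer: CONVERGES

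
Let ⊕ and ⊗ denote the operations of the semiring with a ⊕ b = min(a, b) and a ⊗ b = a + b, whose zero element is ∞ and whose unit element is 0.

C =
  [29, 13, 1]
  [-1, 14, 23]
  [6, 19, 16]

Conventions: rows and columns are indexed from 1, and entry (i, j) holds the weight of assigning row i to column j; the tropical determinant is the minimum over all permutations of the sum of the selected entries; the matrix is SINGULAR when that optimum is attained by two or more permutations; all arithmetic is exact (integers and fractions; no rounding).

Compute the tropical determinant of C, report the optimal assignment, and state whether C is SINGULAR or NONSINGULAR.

σ = (1, 2, 3): 29 + 14 + 16 = 59
σ = (1, 3, 2): 29 + 23 + 19 = 71
σ = (2, 1, 3): 13 + (-1) + 16 = 28
σ = (2, 3, 1): 13 + 23 + 6 = 42
σ = (3, 1, 2): 1 + (-1) + 19 = 19
σ = (3, 2, 1): 1 + 14 + 6 = 21
Optimal value attained by: σ = (3, 1, 2).
Answer: det⊕(C) = 19; verdict: NONSINGULAR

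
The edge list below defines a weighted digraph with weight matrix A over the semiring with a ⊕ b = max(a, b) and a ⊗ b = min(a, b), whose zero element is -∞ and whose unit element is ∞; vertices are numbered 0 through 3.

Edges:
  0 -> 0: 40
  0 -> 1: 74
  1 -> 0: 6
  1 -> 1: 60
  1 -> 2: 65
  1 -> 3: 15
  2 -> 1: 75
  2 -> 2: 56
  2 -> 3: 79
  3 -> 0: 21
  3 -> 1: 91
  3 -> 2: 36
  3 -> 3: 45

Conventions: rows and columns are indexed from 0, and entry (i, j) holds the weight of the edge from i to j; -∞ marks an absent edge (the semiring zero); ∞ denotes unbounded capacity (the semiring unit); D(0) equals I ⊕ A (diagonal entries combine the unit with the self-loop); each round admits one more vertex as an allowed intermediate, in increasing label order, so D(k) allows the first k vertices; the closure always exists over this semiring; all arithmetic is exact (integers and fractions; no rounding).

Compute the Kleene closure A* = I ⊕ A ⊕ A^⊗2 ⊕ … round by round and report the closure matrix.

D(0):
  [∞, 74, -∞, -∞]
  [6, ∞, 65, 15]
  [-∞, 75, ∞, 79]
  [21, 91, 36, ∞]
D(1):
  [∞, 74, -∞, -∞]
  [6, ∞, 65, 15]
  [-∞, 75, ∞, 79]
  [21, 91, 36, ∞]
D(2):
  [∞, 74, 65, 15]
  [6, ∞, 65, 15]
  [6, 75, ∞, 79]
  [21, 91, 65, ∞]
D(3):
  [∞, 74, 65, 65]
  [6, ∞, 65, 65]
  [6, 75, ∞, 79]
  [21, 91, 65, ∞]
D(4):
  [∞, 74, 65, 65]
  [21, ∞, 65, 65]
  [21, 79, ∞, 79]
  [21, 91, 65, ∞]
Answer: A* = [[∞, 74, 65, 65], [21, ∞, 65, 65], [21, 79, ∞, 79], [21, 91, 65, ∞]]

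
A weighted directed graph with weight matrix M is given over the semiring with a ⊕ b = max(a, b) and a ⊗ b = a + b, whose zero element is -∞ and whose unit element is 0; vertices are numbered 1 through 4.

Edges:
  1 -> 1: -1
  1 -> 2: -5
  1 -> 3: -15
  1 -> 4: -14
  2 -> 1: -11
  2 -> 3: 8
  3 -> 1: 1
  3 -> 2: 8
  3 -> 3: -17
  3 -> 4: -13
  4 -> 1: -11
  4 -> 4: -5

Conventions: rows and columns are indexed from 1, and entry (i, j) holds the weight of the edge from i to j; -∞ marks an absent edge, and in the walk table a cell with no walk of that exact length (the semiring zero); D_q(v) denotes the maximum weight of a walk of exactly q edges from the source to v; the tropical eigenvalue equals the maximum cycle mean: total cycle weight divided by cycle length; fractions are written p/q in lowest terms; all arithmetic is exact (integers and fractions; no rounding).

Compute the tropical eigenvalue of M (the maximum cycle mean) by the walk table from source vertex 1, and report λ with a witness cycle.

q=0: [0, -∞, -∞, -∞]
q=1: [-1, -5, -15, -14]
q=2: [-2, -6, 3, -15]
q=3: [4, 11, 2, -10]
q=4: [3, 10, 19, -10]
Optimal cycle mean attained by: cycle 2->3->2, total 8 + 8, length 2.
Answer: λ = 8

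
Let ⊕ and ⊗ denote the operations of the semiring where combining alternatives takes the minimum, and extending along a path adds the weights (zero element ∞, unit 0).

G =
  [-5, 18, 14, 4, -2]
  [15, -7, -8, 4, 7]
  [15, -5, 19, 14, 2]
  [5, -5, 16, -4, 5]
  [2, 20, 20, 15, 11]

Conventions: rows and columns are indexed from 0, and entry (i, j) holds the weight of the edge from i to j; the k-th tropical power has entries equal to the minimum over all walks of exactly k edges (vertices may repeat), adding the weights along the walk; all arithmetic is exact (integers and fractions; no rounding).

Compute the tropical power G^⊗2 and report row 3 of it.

G^⊗2:
  [-10, -1, 9, -1, -7]
  [7, -14, -15, -3, -6]
  [4, -12, -13, -1, 2]
  [0, -12, -13, -8, 1]
  [-3, 10, 12, 6, 0]
Answer: row 3 of G^⊗2 = [0, -12, -13, -8, 1]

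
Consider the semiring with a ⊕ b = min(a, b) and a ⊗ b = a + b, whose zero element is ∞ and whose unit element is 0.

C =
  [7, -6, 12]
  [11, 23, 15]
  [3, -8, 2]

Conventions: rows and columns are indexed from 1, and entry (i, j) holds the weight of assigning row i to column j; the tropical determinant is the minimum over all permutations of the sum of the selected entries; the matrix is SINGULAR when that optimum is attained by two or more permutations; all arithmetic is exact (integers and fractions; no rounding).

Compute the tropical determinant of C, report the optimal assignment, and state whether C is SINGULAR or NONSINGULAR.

σ = (1, 2, 3): 7 + 23 + 2 = 32
σ = (1, 3, 2): 7 + 15 + (-8) = 14
σ = (2, 1, 3): (-6) + 11 + 2 = 7
σ = (2, 3, 1): (-6) + 15 + 3 = 12
σ = (3, 1, 2): 12 + 11 + (-8) = 15
σ = (3, 2, 1): 12 + 23 + 3 = 38
Optimal value attained by: σ = (2, 1, 3).
Answer: det⊕(C) = 7; verdict: NONSINGULAR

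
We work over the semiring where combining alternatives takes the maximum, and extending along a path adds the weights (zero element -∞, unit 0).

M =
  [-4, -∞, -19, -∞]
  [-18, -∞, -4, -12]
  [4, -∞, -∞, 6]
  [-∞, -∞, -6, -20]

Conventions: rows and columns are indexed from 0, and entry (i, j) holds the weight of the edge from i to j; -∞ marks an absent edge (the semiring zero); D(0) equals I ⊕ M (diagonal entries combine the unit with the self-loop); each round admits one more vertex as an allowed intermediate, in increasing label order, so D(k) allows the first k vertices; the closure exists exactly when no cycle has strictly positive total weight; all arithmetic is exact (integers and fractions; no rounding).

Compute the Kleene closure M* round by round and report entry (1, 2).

D(0):
  [0, -∞, -19, -∞]
  [-18, 0, -4, -12]
  [4, -∞, 0, 6]
  [-∞, -∞, -6, 0]
D(1):
  [0, -∞, -19, -∞]
  [-18, 0, -4, -12]
  [4, -∞, 0, 6]
  [-∞, -∞, -6, 0]
D(2):
  [0, -∞, -19, -∞]
  [-18, 0, -4, -12]
  [4, -∞, 0, 6]
  [-∞, -∞, -6, 0]
D(3):
  [0, -∞, -19, -13]
  [0, 0, -4, 2]
  [4, -∞, 0, 6]
  [-2, -∞, -6, 0]
D(4):
  [0, -∞, -19, -13]
  [0, 0, -4, 2]
  [4, -∞, 0, 6]
  [-2, -∞, -6, 0]
Answer: M*[1][2] = -4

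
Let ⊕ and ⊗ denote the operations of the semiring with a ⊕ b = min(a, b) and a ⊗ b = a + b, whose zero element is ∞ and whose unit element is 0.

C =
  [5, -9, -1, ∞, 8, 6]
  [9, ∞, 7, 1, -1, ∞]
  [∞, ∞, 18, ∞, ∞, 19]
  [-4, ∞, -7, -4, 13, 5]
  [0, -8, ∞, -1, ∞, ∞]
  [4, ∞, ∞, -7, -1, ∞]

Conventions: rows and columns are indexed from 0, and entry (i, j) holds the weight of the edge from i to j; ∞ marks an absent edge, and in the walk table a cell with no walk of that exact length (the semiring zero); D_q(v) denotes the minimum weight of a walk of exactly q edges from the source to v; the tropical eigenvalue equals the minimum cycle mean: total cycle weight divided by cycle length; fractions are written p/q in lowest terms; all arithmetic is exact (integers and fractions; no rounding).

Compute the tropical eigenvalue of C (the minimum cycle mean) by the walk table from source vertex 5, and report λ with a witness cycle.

q=0: [∞, ∞, ∞, ∞, ∞, 0]
q=1: [4, ∞, ∞, -7, -1, ∞]
q=2: [-11, -9, -14, -11, 6, -2]
q=3: [-15, -20, -18, -15, -10, -6]
q=4: [-19, -24, -22, -19, -21, -10]
q=5: [-23, -29, -26, -23, -25, -14]
q=6: [-27, -33, -30, -28, -30, -18]
Optimal cycle mean attained by: cycle 1->4->1, total (-1) + (-8), length 2.
Answer: λ = -9/2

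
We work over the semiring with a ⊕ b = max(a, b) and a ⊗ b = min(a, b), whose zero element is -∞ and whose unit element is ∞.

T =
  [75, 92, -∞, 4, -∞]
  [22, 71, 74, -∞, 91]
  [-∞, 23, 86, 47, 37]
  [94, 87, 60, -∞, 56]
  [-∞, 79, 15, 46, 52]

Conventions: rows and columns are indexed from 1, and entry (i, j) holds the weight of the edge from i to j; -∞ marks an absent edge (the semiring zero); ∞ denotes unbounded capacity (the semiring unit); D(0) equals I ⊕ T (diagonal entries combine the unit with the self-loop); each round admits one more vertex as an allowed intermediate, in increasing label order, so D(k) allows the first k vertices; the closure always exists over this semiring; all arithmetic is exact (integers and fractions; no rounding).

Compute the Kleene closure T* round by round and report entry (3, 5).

D(0):
  [∞, 92, -∞, 4, -∞]
  [22, ∞, 74, -∞, 91]
  [-∞, 23, ∞, 47, 37]
  [94, 87, 60, ∞, 56]
  [-∞, 79, 15, 46, ∞]
D(1):
  [∞, 92, -∞, 4, -∞]
  [22, ∞, 74, 4, 91]
  [-∞, 23, ∞, 47, 37]
  [94, 92, 60, ∞, 56]
  [-∞, 79, 15, 46, ∞]
D(2):
  [∞, 92, 74, 4, 91]
  [22, ∞, 74, 4, 91]
  [22, 23, ∞, 47, 37]
  [94, 92, 74, ∞, 91]
  [22, 79, 74, 46, ∞]
D(3):
  [∞, 92, 74, 47, 91]
  [22, ∞, 74, 47, 91]
  [22, 23, ∞, 47, 37]
  [94, 92, 74, ∞, 91]
  [22, 79, 74, 47, ∞]
D(4):
  [∞, 92, 74, 47, 91]
  [47, ∞, 74, 47, 91]
  [47, 47, ∞, 47, 47]
  [94, 92, 74, ∞, 91]
  [47, 79, 74, 47, ∞]
D(5):
  [∞, 92, 74, 47, 91]
  [47, ∞, 74, 47, 91]
  [47, 47, ∞, 47, 47]
  [94, 92, 74, ∞, 91]
  [47, 79, 74, 47, ∞]
Answer: T*[3][5] = 47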